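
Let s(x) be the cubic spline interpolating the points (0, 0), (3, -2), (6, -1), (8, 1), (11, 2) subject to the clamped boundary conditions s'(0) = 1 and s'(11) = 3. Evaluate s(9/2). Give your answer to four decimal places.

Let M_i = s''(x_i). Step sizes h_i = 3, 3, 2, 3; slopes of the chords Δ_i = (y_(i+1) - y_i)/h_i = -2/3, 1/3, 1, 1/3.
  3·M_0 + 12·M_1 + 3·M_2 = 6(Δ_1 - Δ_0) = 6
  3·M_1 + 10·M_2 + 2·M_3 = 6(Δ_2 - Δ_1) = 4
  2·M_2 + 10·M_3 + 3·M_4 = 6(Δ_3 - Δ_2) = -4
Clamped end conditions give two more equations: 2h_0·M_0 + h_0·M_1 = 6(Δ_0 - s'(0)) = -10 and h_3·M_3 + 2h_3·M_4 = 6(s'(11) - Δ_3) = 16.
Solving the tridiagonal system: M_0 = -1099/516, M_1 = 239/258, M_2 = 73/172, M_3 = -65/43, M_4 = 883/258.
On [3, 6], s(x) = -2 - 277/344·(x - 3) + 239/516·(x - 3)² - 259/9288·(x - 3)³.
With (x - 3) = 3/2: s(9/2) = -6219/2752.

-2.2598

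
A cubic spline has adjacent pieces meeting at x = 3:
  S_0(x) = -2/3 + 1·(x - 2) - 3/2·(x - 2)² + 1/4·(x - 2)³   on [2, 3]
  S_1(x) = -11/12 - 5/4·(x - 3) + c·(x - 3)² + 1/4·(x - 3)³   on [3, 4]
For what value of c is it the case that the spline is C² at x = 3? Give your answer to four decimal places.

S_0''(x) = -3 + 3/2·(x - 2), so S_0''(3) = -3/2. On the right, S_1''(3) = 2c, so c = -3/4.

-0.7500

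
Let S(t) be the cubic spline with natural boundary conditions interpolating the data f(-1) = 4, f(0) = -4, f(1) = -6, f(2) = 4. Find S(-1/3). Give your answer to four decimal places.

Let σ_i = S''(x_i). Step sizes h_i = 1, 1, 1; slopes of the chords Δ_i = (y_(i+1) - y_i)/h_i = -8, -2, 10.
  1·σ_0 + 4·σ_1 + 1·σ_2 = 6(Δ_1 - Δ_0) = 36
  1·σ_1 + 4·σ_2 + 1·σ_3 = 6(Δ_2 - Δ_1) = 72
Natural end conditions: σ_0 = σ_3 = 0.
Solving the tridiagonal system: σ_0 = 0, σ_1 = 24/5, σ_2 = 84/5, σ_3 = 0.
On [-1, 0], S(t) = 4 - 44/5·(t + 1) + 0·(t + 1)² + 4/5·(t + 1)³.
With (t + 1) = 2/3: S(-1/3) = -44/27.

-1.6296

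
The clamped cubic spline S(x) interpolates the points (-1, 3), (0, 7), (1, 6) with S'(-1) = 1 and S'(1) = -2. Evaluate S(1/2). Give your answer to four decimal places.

Put M_i = S'' at the i-th knot. Here h = (1, 1) and Δ = (4, -1), so the interior equations h_(i-1)·M_(i-1) + 2(h_(i-1)+h_i)·M_i + h_i·M_(i+1) = 6(Δ_i − Δ_(i-1)) read
  1·M_0 + 4·M_1 + 1·M_2 = 6(Δ_1 - Δ_0) = -30
Clamped end conditions give two more equations: 2h_0·M_0 + h_0·M_1 = 6(Δ_0 - S'(-1)) = 18 and h_1·M_1 + 2h_1·M_2 = 6(S'(1) - Δ_1) = -6.
Hence M_0 = 15, M_1 = -12, M_2 = 3.
On [0, 1], S(x) = 7 + 5/2·x - 6·x² + 5/2·x³.
With x = 1/2: S(1/2) = 113/16.

7.0625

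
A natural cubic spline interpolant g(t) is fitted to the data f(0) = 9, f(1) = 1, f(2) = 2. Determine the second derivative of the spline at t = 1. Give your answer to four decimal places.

Let M_i = g''(x_i). Step sizes h_i = 1, 1; slopes of the chords Δ_i = (y_(i+1) - y_i)/h_i = -8, 1.
  1·M_0 + 4·M_1 + 1·M_2 = 6(Δ_1 - Δ_0) = 54
Natural end conditions: M_0 = M_2 = 0.
Solving the tridiagonal system: M_0 = 0, M_1 = 27/2, M_2 = 0.

13.5000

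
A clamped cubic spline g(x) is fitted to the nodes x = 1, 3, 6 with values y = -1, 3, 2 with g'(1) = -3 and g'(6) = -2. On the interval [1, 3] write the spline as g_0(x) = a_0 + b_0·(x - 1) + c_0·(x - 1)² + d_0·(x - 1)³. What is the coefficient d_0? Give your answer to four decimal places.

-1.0250

Write m_i for g''(x_i). With h_i = 2, 3 and divided differences Δ_i = 2, -1/3, the continuity of g' gives the tridiagonal system
  2·m_0 + 10·m_1 + 3·m_2 = 6(Δ_1 - Δ_0) = -14
Clamped end conditions give two more equations: 2h_0·m_0 + h_0·m_1 = 6(Δ_0 - g'(1)) = 30 and h_1·m_1 + 2h_1·m_2 = 6(g'(6) - Δ_1) = -10.
Solving: m_0 = 91/10, m_1 = -16/5, m_2 = -1/15.
On [1, 3], with g_0(x) = a_0 + b_0·(x - 1) + c_0·(x - 1)² + d_0·(x - 1)³: c_0 = m_0/2 = 91/20, d_0 = (m_1 - m_0)/(6h_0) = -41/40, b_0 = Δ_0 - h_0(2m_0 + m_1)/6 = -3.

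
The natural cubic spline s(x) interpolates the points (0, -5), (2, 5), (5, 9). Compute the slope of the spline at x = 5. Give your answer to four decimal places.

Let M_i = s''(x_i). Step sizes h_i = 2, 3; slopes of the chords Δ_i = (y_(i+1) - y_i)/h_i = 5, 4/3.
  2·M_0 + 10·M_1 + 3·M_2 = 6(Δ_1 - Δ_0) = -22
Natural end conditions: M_0 = M_2 = 0.
Solving the tridiagonal system: M_0 = 0, M_1 = -11/5, M_2 = 0.
On [2, 5], s'(x) = b_1 + 2c_1·(x - 2) + 3d_1·(x - 2)² with b_1 = Δ_1 - h_1(2M_1 + M_2)/6 = 53/15, c_1 = M_1/2 = -11/10, d_1 = (M_2 - M_1)/(6h_1) = 11/90. So s'(5) = 7/30.

0.2333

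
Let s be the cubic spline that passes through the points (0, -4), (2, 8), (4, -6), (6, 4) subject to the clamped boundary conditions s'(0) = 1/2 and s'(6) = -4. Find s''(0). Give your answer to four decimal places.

With M_i denoting the second derivative at x_i, h_i = 2, 2, 2, and Δ_i = (y_(i+1) − y_i)/h_i = 6, -7, 5:
  2·M_0 + 8·M_1 + 2·M_2 = 6(Δ_1 - Δ_0) = -78
  2·M_1 + 8·M_2 + 2·M_3 = 6(Δ_2 - Δ_1) = 72
Clamped end conditions give two more equations: 2h_0·M_0 + h_0·M_1 = 6(Δ_0 - s'(0)) = 33 and h_2·M_2 + 2h_2·M_3 = 6(s'(6) - Δ_2) = -54.
Solving the tridiagonal system: M_0 = 89/5, M_1 = -191/10, M_2 = 98/5, M_3 = -233/10.

17.8000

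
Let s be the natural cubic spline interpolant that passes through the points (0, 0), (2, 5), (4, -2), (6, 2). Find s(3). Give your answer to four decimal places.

Let M_i = s''(x_i). Step sizes h_i = 2, 2, 2; slopes of the chords Δ_i = (y_(i+1) - y_i)/h_i = 5/2, -7/2, 2.
  2·M_0 + 8·M_1 + 2·M_2 = 6(Δ_1 - Δ_0) = -36
  2·M_1 + 8·M_2 + 2·M_3 = 6(Δ_2 - Δ_1) = 33
Natural end conditions: M_0 = M_3 = 0.
Solving: M_0 = 0, M_1 = -59/10, M_2 = 28/5, M_3 = 0.
On [2, 4], s(x) = 5 - 43/30·(x - 2) - 59/20·(x - 2)² + 23/24·(x - 2)³.
With (x - 2) = 1: s(3) = 63/40.

1.5750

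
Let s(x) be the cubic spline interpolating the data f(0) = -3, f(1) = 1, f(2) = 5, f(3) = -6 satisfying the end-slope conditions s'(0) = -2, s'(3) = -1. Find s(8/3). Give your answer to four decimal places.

Let M_i = s''(x_i). Step sizes h_i = 1, 1, 1; slopes of the chords Δ_i = (y_(i+1) - y_i)/h_i = 4, 4, -11.
  1·M_0 + 4·M_1 + 1·M_2 = 6(Δ_1 - Δ_0) = 0
  1·M_1 + 4·M_2 + 1·M_3 = 6(Δ_2 - Δ_1) = -90
Clamped end conditions give two more equations: 2h_0·M_0 + h_0·M_1 = 6(Δ_0 - s'(0)) = 36 and h_2·M_2 + 2h_2·M_3 = 6(s'(3) - Δ_2) = 60.
Solving the tridiagonal system: M_0 = 232/15, M_1 = 76/15, M_2 = -536/15, M_3 = 718/15.
On [2, 3], s(x) = 5 - 106/15·(x - 2) - 268/15·(x - 2)² + 209/15·(x - 2)³.
With (x - 2) = 2/3: s(8/3) = -1427/405.

-3.5235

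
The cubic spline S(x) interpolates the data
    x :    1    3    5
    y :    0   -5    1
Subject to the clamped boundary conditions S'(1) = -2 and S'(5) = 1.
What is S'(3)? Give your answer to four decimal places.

0.6250

With M_i denoting the second derivative at x_i, h_i = 2, 2, and Δ_i = (y_(i+1) − y_i)/h_i = -5/2, 3:
  2·M_0 + 8·M_1 + 2·M_2 = 6(Δ_1 - Δ_0) = 33
Clamped end conditions give two more equations: 2h_0·M_0 + h_0·M_1 = 6(Δ_0 - S'(1)) = -3 and h_1·M_1 + 2h_1·M_2 = 6(S'(5) - Δ_1) = -12.
Solving the tridiagonal system: M_0 = -33/8, M_1 = 27/4, M_2 = -51/8.
On [3, 5], S'(x) = b_1 + 2c_1·(x - 3) + 3d_1·(x - 3)² with b_1 = Δ_1 - h_1(2M_1 + M_2)/6 = 5/8, c_1 = M_1/2 = 27/8, d_1 = (M_2 - M_1)/(6h_1) = -35/32. So S'(3) = 5/8.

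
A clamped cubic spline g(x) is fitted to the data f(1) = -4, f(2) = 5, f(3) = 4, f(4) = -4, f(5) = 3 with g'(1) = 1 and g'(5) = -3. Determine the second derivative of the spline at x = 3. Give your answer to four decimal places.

With σ_i denoting the second derivative at x_i, h_i = 1, 1, 1, 1, and Δ_i = (y_(i+1) − y_i)/h_i = 9, -1, -8, 7:
  1·σ_0 + 4·σ_1 + 1·σ_2 = 6(Δ_1 - Δ_0) = -60
  1·σ_1 + 4·σ_2 + 1·σ_3 = 6(Δ_2 - Δ_1) = -42
  1·σ_2 + 4·σ_3 + 1·σ_4 = 6(Δ_3 - Δ_2) = 90
Clamped end conditions give two more equations: 2h_0·σ_0 + h_0·σ_1 = 6(Δ_0 - g'(1)) = 48 and h_3·σ_3 + 2h_3·σ_4 = 6(g'(5) - Δ_3) = -60.
Hence σ_0 = 947/28, σ_1 = -275/14, σ_2 = -61/4, σ_3 = 541/14, σ_4 = -1381/28.

-15.2500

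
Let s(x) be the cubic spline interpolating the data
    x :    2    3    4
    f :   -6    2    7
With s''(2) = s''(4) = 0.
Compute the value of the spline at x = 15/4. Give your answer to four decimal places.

5.9258

With σ_i denoting the second derivative at x_i, h_i = 1, 1, and Δ_i = (y_(i+1) − y_i)/h_i = 8, 5:
  1·σ_0 + 4·σ_1 + 1·σ_2 = 6(Δ_1 - Δ_0) = -18
Natural end conditions: σ_0 = σ_2 = 0.
Forward elimination and back-substitution give σ_0 = 0, σ_1 = -9/2, σ_2 = 0.
On [3, 4], s(x) = 2 + 13/2·(x - 3) - 9/4·(x - 3)² + 3/4·(x - 3)³.
With (x - 3) = 3/4: s(15/4) = 1517/256.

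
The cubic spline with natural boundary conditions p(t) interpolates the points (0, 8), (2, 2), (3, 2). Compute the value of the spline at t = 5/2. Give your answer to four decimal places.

Write σ_i for p''(x_i). With h_i = 2, 1 and divided differences Δ_i = -3, 0, the continuity of p' gives the tridiagonal system
  2·σ_0 + 6·σ_1 + 1·σ_2 = 6(Δ_1 - Δ_0) = 18
Natural end conditions: σ_0 = σ_2 = 0.
Solving: σ_0 = 0, σ_1 = 3, σ_2 = 0.
On [2, 3], p(t) = 2 - 1·(t - 2) + 3/2·(t - 2)² - 1/2·(t - 2)³.
With (t - 2) = 1/2: p(5/2) = 29/16.

1.8125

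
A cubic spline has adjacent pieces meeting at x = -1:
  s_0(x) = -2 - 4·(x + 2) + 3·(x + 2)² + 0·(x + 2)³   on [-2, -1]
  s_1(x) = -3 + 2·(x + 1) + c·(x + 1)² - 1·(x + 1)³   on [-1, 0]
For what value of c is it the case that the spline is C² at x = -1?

s_0''(x) = 6 + 0·(x + 2), so s_0''(-1) = 6. On the right, s_1''(-1) = 2c, so c = 3.

3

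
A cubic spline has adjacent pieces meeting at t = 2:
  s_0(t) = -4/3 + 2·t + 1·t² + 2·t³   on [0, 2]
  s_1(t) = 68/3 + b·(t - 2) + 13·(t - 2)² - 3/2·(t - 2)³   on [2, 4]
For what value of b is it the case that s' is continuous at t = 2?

s_0'(t) = 2 + 2·t + 6·t², so s_0'(2) = 30. On the right, s_1'(2) = b, so b = 30.

30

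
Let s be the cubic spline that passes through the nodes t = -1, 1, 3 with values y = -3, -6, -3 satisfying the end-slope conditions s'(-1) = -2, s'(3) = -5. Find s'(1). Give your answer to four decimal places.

1.7500

Put m_i = s'' at the i-th knot. Here h = (2, 2) and Δ = (-3/2, 3/2), so the interior equations h_(i-1)·m_(i-1) + 2(h_(i-1)+h_i)·m_i + h_i·m_(i+1) = 6(Δ_i − Δ_(i-1)) read
  2·m_0 + 8·m_1 + 2·m_2 = 6(Δ_1 - Δ_0) = 18
Clamped end conditions give two more equations: 2h_0·m_0 + h_0·m_1 = 6(Δ_0 - s'(-1)) = 3 and h_1·m_1 + 2h_1·m_2 = 6(s'(3) - Δ_1) = -39.
Hence m_0 = -9/4, m_1 = 6, m_2 = -51/4.
On [1, 3], s'(t) = b_1 + 2c_1·(t - 1) + 3d_1·(t - 1)² with b_1 = Δ_1 - h_1(2m_1 + m_2)/6 = 7/4, c_1 = m_1/2 = 3, d_1 = (m_2 - m_1)/(6h_1) = -25/16. So s'(1) = 7/4.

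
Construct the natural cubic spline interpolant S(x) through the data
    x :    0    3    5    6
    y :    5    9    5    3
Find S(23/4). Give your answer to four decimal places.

3.4721

Put m_i = S'' at the i-th knot. Here h = (3, 2, 1) and Δ = (4/3, -2, -2), so the interior equations h_(i-1)·m_(i-1) + 2(h_(i-1)+h_i)·m_i + h_i·m_(i+1) = 6(Δ_i − Δ_(i-1)) read
  3·m_0 + 10·m_1 + 2·m_2 = 6(Δ_1 - Δ_0) = -20
  2·m_1 + 6·m_2 + 1·m_3 = 6(Δ_2 - Δ_1) = 0
Natural end conditions: m_0 = m_3 = 0.
Solving: m_0 = 0, m_1 = -15/7, m_2 = 5/7, m_3 = 0.
On [5, 6], S(x) = 5 - 47/21·(x - 5) + 5/14·(x - 5)² - 5/42·(x - 5)³.
With (x - 5) = 3/4: S(23/4) = 3111/896.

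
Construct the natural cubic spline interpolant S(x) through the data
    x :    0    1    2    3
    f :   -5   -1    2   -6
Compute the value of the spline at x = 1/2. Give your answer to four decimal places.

Put M_i = S'' at the i-th knot. Here h = (1, 1, 1) and Δ = (4, 3, -8), so the interior equations h_(i-1)·M_(i-1) + 2(h_(i-1)+h_i)·M_i + h_i·M_(i+1) = 6(Δ_i − Δ_(i-1)) read
  1·M_0 + 4·M_1 + 1·M_2 = 6(Δ_1 - Δ_0) = -6
  1·M_1 + 4·M_2 + 1·M_3 = 6(Δ_2 - Δ_1) = -66
Natural end conditions: M_0 = M_3 = 0.
Forward elimination and back-substitution give M_0 = 0, M_1 = 14/5, M_2 = -86/5, M_3 = 0.
On [0, 1], S(x) = -5 + 53/15·x + 0·x² + 7/15·x³.
With x = 1/2: S(1/2) = -127/40.

-3.1750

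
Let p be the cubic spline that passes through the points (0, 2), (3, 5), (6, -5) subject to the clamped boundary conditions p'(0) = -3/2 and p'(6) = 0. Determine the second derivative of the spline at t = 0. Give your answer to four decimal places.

4.9167

Write m_i for p''(x_i). With h_i = 3, 3 and divided differences Δ_i = 1, -10/3, the continuity of p' gives the tridiagonal system
  3·m_0 + 12·m_1 + 3·m_2 = 6(Δ_1 - Δ_0) = -26
Clamped end conditions give two more equations: 2h_0·m_0 + h_0·m_1 = 6(Δ_0 - p'(0)) = 15 and h_1·m_1 + 2h_1·m_2 = 6(p'(6) - Δ_1) = 20.
Solving: m_0 = 59/12, m_1 = -29/6, m_2 = 23/4.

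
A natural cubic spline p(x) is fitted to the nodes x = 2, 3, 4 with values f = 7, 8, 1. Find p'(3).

-3

Put m_i = p'' at the i-th knot. Here h = (1, 1) and Δ = (1, -7), so the interior equations h_(i-1)·m_(i-1) + 2(h_(i-1)+h_i)·m_i + h_i·m_(i+1) = 6(Δ_i − Δ_(i-1)) read
  1·m_0 + 4·m_1 + 1·m_2 = 6(Δ_1 - Δ_0) = -48
Natural end conditions: m_0 = m_2 = 0.
Forward elimination and back-substitution give m_0 = 0, m_1 = -12, m_2 = 0.
On [3, 4], p'(x) = b_1 + 2c_1·(x - 3) + 3d_1·(x - 3)² with b_1 = Δ_1 - h_1(2m_1 + m_2)/6 = -3, c_1 = m_1/2 = -6, d_1 = (m_2 - m_1)/(6h_1) = 2. So p'(3) = -3.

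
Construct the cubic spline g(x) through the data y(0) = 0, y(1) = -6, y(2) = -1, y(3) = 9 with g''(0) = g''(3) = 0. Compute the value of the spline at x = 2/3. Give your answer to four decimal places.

With M_i denoting the second derivative at x_i, h_i = 1, 1, 1, and Δ_i = (y_(i+1) − y_i)/h_i = -6, 5, 10:
  1·M_0 + 4·M_1 + 1·M_2 = 6(Δ_1 - Δ_0) = 66
  1·M_1 + 4·M_2 + 1·M_3 = 6(Δ_2 - Δ_1) = 30
Natural end conditions: M_0 = M_3 = 0.
Forward elimination and back-substitution give M_0 = 0, M_1 = 78/5, M_2 = 18/5, M_3 = 0.
On [0, 1], g(x) = 0 - 43/5·x + 0·x² + 13/5·x³.
With x = 2/3: g(2/3) = -134/27.

-4.9630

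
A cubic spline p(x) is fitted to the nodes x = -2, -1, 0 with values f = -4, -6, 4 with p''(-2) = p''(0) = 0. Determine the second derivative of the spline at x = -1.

18

Put m_i = p'' at the i-th knot. Here h = (1, 1) and Δ = (-2, 10), so the interior equations h_(i-1)·m_(i-1) + 2(h_(i-1)+h_i)·m_i + h_i·m_(i+1) = 6(Δ_i − Δ_(i-1)) read
  1·m_0 + 4·m_1 + 1·m_2 = 6(Δ_1 - Δ_0) = 72
Natural end conditions: m_0 = m_2 = 0.
Hence m_0 = 0, m_1 = 18, m_2 = 0.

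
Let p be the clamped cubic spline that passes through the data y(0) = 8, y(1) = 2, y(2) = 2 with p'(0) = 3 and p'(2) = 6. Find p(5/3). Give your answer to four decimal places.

With m_i denoting the second derivative at x_i, h_i = 1, 1, and Δ_i = (y_(i+1) − y_i)/h_i = -6, 0:
  1·m_0 + 4·m_1 + 1·m_2 = 6(Δ_1 - Δ_0) = 36
Clamped end conditions give two more equations: 2h_0·m_0 + h_0·m_1 = 6(Δ_0 - p'(0)) = -54 and h_1·m_1 + 2h_1·m_2 = 6(p'(2) - Δ_1) = 36.
Hence m_0 = -69/2, m_1 = 15, m_2 = 21/2.
On [1, 2], p(t) = 2 - 27/4·(t - 1) + 15/2·(t - 1)² - 3/4·(t - 1)³.
With (t - 1) = 2/3: p(5/3) = 11/18.

0.6111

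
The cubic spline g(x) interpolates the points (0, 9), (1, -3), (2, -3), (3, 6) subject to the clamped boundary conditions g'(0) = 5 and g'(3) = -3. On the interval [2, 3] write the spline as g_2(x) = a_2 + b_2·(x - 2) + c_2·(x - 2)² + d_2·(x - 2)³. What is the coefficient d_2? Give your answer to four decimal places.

With M_i denoting the second derivative at x_i, h_i = 1, 1, 1, and Δ_i = (y_(i+1) − y_i)/h_i = -12, 0, 9:
  1·M_0 + 4·M_1 + 1·M_2 = 6(Δ_1 - Δ_0) = 72
  1·M_1 + 4·M_2 + 1·M_3 = 6(Δ_2 - Δ_1) = 54
Clamped end conditions give two more equations: 2h_0·M_0 + h_0·M_1 = 6(Δ_0 - g'(0)) = -102 and h_2·M_2 + 2h_2·M_3 = 6(g'(3) - Δ_2) = -72.
Forward elimination and back-substitution give M_0 = -992/15, M_1 = 454/15, M_2 = 256/15, M_3 = -668/15.
On [2, 3], with g_2(x) = a_2 + b_2·(x - 2) + c_2·(x - 2)² + d_2·(x - 2)³: c_2 = M_2/2 = 128/15, d_2 = (M_3 - M_2)/(6h_2) = -154/15, b_2 = Δ_2 - h_2(2M_2 + M_3)/6 = 161/15.

-10.2667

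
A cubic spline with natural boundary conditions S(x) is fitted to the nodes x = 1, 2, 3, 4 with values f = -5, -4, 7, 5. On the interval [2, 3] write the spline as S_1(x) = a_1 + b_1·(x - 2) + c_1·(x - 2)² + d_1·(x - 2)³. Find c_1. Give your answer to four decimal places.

10.6000

Put M_i = S'' at the i-th knot. Here h = (1, 1, 1) and Δ = (1, 11, -2), so the interior equations h_(i-1)·M_(i-1) + 2(h_(i-1)+h_i)·M_i + h_i·M_(i+1) = 6(Δ_i − Δ_(i-1)) read
  1·M_0 + 4·M_1 + 1·M_2 = 6(Δ_1 - Δ_0) = 60
  1·M_1 + 4·M_2 + 1·M_3 = 6(Δ_2 - Δ_1) = -78
Natural end conditions: M_0 = M_3 = 0.
Forward elimination and back-substitution give M_0 = 0, M_1 = 106/5, M_2 = -124/5, M_3 = 0.
On [2, 3], with S_1(x) = a_1 + b_1·(x - 2) + c_1·(x - 2)² + d_1·(x - 2)³: c_1 = M_1/2 = 53/5, d_1 = (M_2 - M_1)/(6h_1) = -23/3, b_1 = Δ_1 - h_1(2M_1 + M_2)/6 = 121/15.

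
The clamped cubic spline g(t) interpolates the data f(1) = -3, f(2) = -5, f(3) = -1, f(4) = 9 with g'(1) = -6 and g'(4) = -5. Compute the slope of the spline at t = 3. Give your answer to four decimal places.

11.7333

Put M_i = g'' at the i-th knot. Here h = (1, 1, 1) and Δ = (-2, 4, 10), so the interior equations h_(i-1)·M_(i-1) + 2(h_(i-1)+h_i)·M_i + h_i·M_(i+1) = 6(Δ_i − Δ_(i-1)) read
  1·M_0 + 4·M_1 + 1·M_2 = 6(Δ_1 - Δ_0) = 36
  1·M_1 + 4·M_2 + 1·M_3 = 6(Δ_2 - Δ_1) = 36
Clamped end conditions give two more equations: 2h_0·M_0 + h_0·M_1 = 6(Δ_0 - g'(1)) = 24 and h_2·M_2 + 2h_2·M_3 = 6(g'(4) - Δ_2) = -90.
Solving: M_0 = 178/15, M_1 = 4/15, M_2 = 346/15, M_3 = -848/15.
On [3, 4], g'(t) = b_2 + 2c_2·(t - 3) + 3d_2·(t - 3)² with b_2 = Δ_2 - h_2(2M_2 + M_3)/6 = 176/15, c_2 = M_2/2 = 173/15, d_2 = (M_3 - M_2)/(6h_2) = -199/15. So g'(3) = 176/15.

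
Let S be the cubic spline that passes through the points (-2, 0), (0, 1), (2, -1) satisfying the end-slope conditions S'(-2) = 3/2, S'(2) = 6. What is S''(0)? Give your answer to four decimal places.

-4.5000

Let m_i = S''(x_i). Step sizes h_i = 2, 2; slopes of the chords Δ_i = (y_(i+1) - y_i)/h_i = 1/2, -1.
  2·m_0 + 8·m_1 + 2·m_2 = 6(Δ_1 - Δ_0) = -9
Clamped end conditions give two more equations: 2h_0·m_0 + h_0·m_1 = 6(Δ_0 - S'(-2)) = -6 and h_1·m_1 + 2h_1·m_2 = 6(S'(2) - Δ_1) = 42.
Hence m_0 = 3/4, m_1 = -9/2, m_2 = 51/4.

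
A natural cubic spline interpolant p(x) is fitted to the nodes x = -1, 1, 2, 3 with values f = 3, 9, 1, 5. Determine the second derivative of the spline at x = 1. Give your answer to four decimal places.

Write σ_i for p''(x_i). With h_i = 2, 1, 1 and divided differences Δ_i = 3, -8, 4, the continuity of p' gives the tridiagonal system
  2·σ_0 + 6·σ_1 + 1·σ_2 = 6(Δ_1 - Δ_0) = -66
  1·σ_1 + 4·σ_2 + 1·σ_3 = 6(Δ_2 - Δ_1) = 72
Natural end conditions: σ_0 = σ_3 = 0.
Forward elimination and back-substitution give σ_0 = 0, σ_1 = -336/23, σ_2 = 498/23, σ_3 = 0.

-14.6087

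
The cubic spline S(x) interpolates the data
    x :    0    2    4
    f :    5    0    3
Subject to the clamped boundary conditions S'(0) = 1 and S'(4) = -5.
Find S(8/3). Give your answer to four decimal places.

1.5926

Write σ_i for S''(x_i). With h_i = 2, 2 and divided differences Δ_i = -5/2, 3/2, the continuity of S' gives the tridiagonal system
  2·σ_0 + 8·σ_1 + 2·σ_2 = 6(Δ_1 - Δ_0) = 24
Clamped end conditions give two more equations: 2h_0·σ_0 + h_0·σ_1 = 6(Δ_0 - S'(0)) = -21 and h_1·σ_1 + 2h_1·σ_2 = 6(S'(4) - Δ_1) = -39.
Forward elimination and back-substitution give σ_0 = -39/4, σ_1 = 9, σ_2 = -57/4.
On [2, 4], S(x) = 0 + 1/4·(x - 2) + 9/2·(x - 2)² - 31/16·(x - 2)³.
With (x - 2) = 2/3: S(8/3) = 43/27.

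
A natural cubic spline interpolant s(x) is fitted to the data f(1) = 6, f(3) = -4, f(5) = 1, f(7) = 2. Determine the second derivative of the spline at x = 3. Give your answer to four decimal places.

Put m_i = s'' at the i-th knot. Here h = (2, 2, 2) and Δ = (-5, 5/2, 1/2), so the interior equations h_(i-1)·m_(i-1) + 2(h_(i-1)+h_i)·m_i + h_i·m_(i+1) = 6(Δ_i − Δ_(i-1)) read
  2·m_0 + 8·m_1 + 2·m_2 = 6(Δ_1 - Δ_0) = 45
  2·m_1 + 8·m_2 + 2·m_3 = 6(Δ_2 - Δ_1) = -12
Natural end conditions: m_0 = m_3 = 0.
Solving: m_0 = 0, m_1 = 32/5, m_2 = -31/10, m_3 = 0.

6.4000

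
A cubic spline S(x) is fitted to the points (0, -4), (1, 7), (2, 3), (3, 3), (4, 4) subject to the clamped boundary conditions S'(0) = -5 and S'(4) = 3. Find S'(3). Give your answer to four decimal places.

With σ_i denoting the second derivative at x_i, h_i = 1, 1, 1, 1, and Δ_i = (y_(i+1) − y_i)/h_i = 11, -4, 0, 1:
  1·σ_0 + 4·σ_1 + 1·σ_2 = 6(Δ_1 - Δ_0) = -90
  1·σ_1 + 4·σ_2 + 1·σ_3 = 6(Δ_2 - Δ_1) = 24
  1·σ_2 + 4·σ_3 + 1·σ_4 = 6(Δ_3 - Δ_2) = 6
Clamped end conditions give two more equations: 2h_0·σ_0 + h_0·σ_1 = 6(Δ_0 - S'(0)) = 96 and h_3·σ_3 + 2h_3·σ_4 = 6(S'(4) - Δ_3) = 12.
Solving the tridiagonal system: σ_0 = 985/14, σ_1 = -313/7, σ_2 = 37/2, σ_3 = -37/7, σ_4 = 121/14.
On [3, 4], S'(x) = b_3 + 2c_3·(x - 3) + 3d_3·(x - 3)² with b_3 = Δ_3 - h_3(2σ_3 + σ_4)/6 = 37/28, c_3 = σ_3/2 = -37/14, d_3 = (σ_4 - σ_3)/(6h_3) = 65/28. So S'(3) = 37/28.

1.3214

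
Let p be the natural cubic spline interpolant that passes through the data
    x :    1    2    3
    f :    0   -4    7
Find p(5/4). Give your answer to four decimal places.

-1.8789

Let M_i = p''(x_i). Step sizes h_i = 1, 1; slopes of the chords Δ_i = (y_(i+1) - y_i)/h_i = -4, 11.
  1·M_0 + 4·M_1 + 1·M_2 = 6(Δ_1 - Δ_0) = 90
Natural end conditions: M_0 = M_2 = 0.
Forward elimination and back-substitution give M_0 = 0, M_1 = 45/2, M_2 = 0.
On [1, 2], p(x) = 0 - 31/4·(x - 1) + 0·(x - 1)² + 15/4·(x - 1)³.
With (x - 1) = 1/4: p(5/4) = -481/256.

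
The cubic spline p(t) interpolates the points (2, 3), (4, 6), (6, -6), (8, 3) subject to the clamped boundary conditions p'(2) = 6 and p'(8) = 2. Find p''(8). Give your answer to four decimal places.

-9.9333

Let m_i = p''(x_i). Step sizes h_i = 2, 2, 2; slopes of the chords Δ_i = (y_(i+1) - y_i)/h_i = 3/2, -6, 9/2.
  2·m_0 + 8·m_1 + 2·m_2 = 6(Δ_1 - Δ_0) = -45
  2·m_1 + 8·m_2 + 2·m_3 = 6(Δ_2 - Δ_1) = 63
Clamped end conditions give two more equations: 2h_0·m_0 + h_0·m_1 = 6(Δ_0 - p'(2)) = -27 and h_2·m_2 + 2h_2·m_3 = 6(p'(8) - Δ_2) = -15.
Solving the tridiagonal system: m_0 = -41/15, m_1 = -241/30, m_2 = 371/30, m_3 = -149/15.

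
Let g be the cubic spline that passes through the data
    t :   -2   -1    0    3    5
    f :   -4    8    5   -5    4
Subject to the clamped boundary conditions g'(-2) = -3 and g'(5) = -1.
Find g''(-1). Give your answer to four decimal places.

Let σ_i = g''(x_i). Step sizes h_i = 1, 1, 3, 2; slopes of the chords Δ_i = (y_(i+1) - y_i)/h_i = 12, -3, -10/3, 9/2.
  1·σ_0 + 4·σ_1 + 1·σ_2 = 6(Δ_1 - Δ_0) = -90
  1·σ_1 + 8·σ_2 + 3·σ_3 = 6(Δ_2 - Δ_1) = -2
  3·σ_2 + 10·σ_3 + 2·σ_4 = 6(Δ_3 - Δ_2) = 47
Clamped end conditions give two more equations: 2h_0·σ_0 + h_0·σ_1 = 6(Δ_0 - g'(-2)) = 90 and h_3·σ_3 + 2h_3·σ_4 = 6(g'(5) - Δ_3) = -33.
Solving: σ_0 = 18221/282, σ_1 = -5531/141, σ_2 = 647/282, σ_3 = 887/141, σ_4 = -6427/564.

-39.2270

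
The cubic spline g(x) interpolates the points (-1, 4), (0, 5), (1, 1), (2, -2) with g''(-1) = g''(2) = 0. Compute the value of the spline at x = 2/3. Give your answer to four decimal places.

2.5259

Let σ_i = g''(x_i). Step sizes h_i = 1, 1, 1; slopes of the chords Δ_i = (y_(i+1) - y_i)/h_i = 1, -4, -3.
  1·σ_0 + 4·σ_1 + 1·σ_2 = 6(Δ_1 - Δ_0) = -30
  1·σ_1 + 4·σ_2 + 1·σ_3 = 6(Δ_2 - Δ_1) = 6
Natural end conditions: σ_0 = σ_3 = 0.
Solving: σ_0 = 0, σ_1 = -42/5, σ_2 = 18/5, σ_3 = 0.
On [0, 1], g(x) = 5 - 9/5·x - 21/5·x² + 2·x³.
With x = 2/3: g(2/3) = 341/135.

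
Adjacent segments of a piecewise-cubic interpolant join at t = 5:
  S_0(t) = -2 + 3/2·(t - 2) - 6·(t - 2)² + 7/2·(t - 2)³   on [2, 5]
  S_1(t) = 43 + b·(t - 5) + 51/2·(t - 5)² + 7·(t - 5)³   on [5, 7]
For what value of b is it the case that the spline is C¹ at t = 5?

60

S_0'(t) = 3/2 - 12·(t - 2) + 21/2·(t - 2)², so S_0'(5) = 60. On the right, S_1'(5) = b, so b = 60.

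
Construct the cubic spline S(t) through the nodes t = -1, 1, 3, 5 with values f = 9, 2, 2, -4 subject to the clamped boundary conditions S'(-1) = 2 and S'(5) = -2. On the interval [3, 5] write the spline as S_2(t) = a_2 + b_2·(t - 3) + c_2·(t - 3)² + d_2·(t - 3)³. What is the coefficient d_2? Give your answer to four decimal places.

Write σ_i for S''(x_i). With h_i = 2, 2, 2 and divided differences Δ_i = -7/2, 0, -3, the continuity of S' gives the tridiagonal system
  2·σ_0 + 8·σ_1 + 2·σ_2 = 6(Δ_1 - Δ_0) = 21
  2·σ_1 + 8·σ_2 + 2·σ_3 = 6(Δ_2 - Δ_1) = -18
Clamped end conditions give two more equations: 2h_0·σ_0 + h_0·σ_1 = 6(Δ_0 - S'(-1)) = -33 and h_2·σ_2 + 2h_2·σ_3 = 6(S'(5) - Δ_2) = 6.
Hence σ_0 = -349/30, σ_1 = 203/30, σ_2 = -74/15, σ_3 = 119/30.
On [3, 5], with S_2(t) = a_2 + b_2·(t - 3) + c_2·(t - 3)² + d_2·(t - 3)³: c_2 = σ_2/2 = -37/15, d_2 = (σ_3 - σ_2)/(6h_2) = 89/120, b_2 = Δ_2 - h_2(2σ_2 + σ_3)/6 = -31/30.

0.7417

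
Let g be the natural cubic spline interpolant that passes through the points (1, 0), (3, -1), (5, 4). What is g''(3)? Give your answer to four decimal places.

With σ_i denoting the second derivative at x_i, h_i = 2, 2, and Δ_i = (y_(i+1) − y_i)/h_i = -1/2, 5/2:
  2·σ_0 + 8·σ_1 + 2·σ_2 = 6(Δ_1 - Δ_0) = 18
Natural end conditions: σ_0 = σ_2 = 0.
Solving: σ_0 = 0, σ_1 = 9/4, σ_2 = 0.

2.2500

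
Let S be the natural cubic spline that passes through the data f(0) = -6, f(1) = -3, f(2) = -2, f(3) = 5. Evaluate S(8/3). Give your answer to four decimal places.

2.1531

Put m_i = S'' at the i-th knot. Here h = (1, 1, 1) and Δ = (3, 1, 7), so the interior equations h_(i-1)·m_(i-1) + 2(h_(i-1)+h_i)·m_i + h_i·m_(i+1) = 6(Δ_i − Δ_(i-1)) read
  1·m_0 + 4·m_1 + 1·m_2 = 6(Δ_1 - Δ_0) = -12
  1·m_1 + 4·m_2 + 1·m_3 = 6(Δ_2 - Δ_1) = 36
Natural end conditions: m_0 = m_3 = 0.
Solving: m_0 = 0, m_1 = -28/5, m_2 = 52/5, m_3 = 0.
On [2, 3], S(x) = -2 + 53/15·(x - 2) + 26/5·(x - 2)² - 26/15·(x - 2)³.
With (x - 2) = 2/3: S(8/3) = 872/405.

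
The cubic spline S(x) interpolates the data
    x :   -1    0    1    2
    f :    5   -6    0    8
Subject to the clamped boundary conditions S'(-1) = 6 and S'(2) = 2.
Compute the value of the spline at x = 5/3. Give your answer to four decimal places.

Write σ_i for S''(x_i). With h_i = 1, 1, 1 and divided differences Δ_i = -11, 6, 8, the continuity of S' gives the tridiagonal system
  1·σ_0 + 4·σ_1 + 1·σ_2 = 6(Δ_1 - Δ_0) = 102
  1·σ_1 + 4·σ_2 + 1·σ_3 = 6(Δ_2 - Δ_1) = 12
Clamped end conditions give two more equations: 2h_0·σ_0 + h_0·σ_1 = 6(Δ_0 - S'(-1)) = -102 and h_2·σ_2 + 2h_2·σ_3 = 6(S'(2) - Δ_2) = -36.
Forward elimination and back-substitution give σ_0 = -1102/15, σ_1 = 674/15, σ_2 = -64/15, σ_3 = -238/15.
On [1, 2], S(x) = 0 + 181/15·(x - 1) - 32/15·(x - 1)² - 29/15·(x - 1)³.
With (x - 1) = 2/3: S(5/3) = 2642/405.

6.5235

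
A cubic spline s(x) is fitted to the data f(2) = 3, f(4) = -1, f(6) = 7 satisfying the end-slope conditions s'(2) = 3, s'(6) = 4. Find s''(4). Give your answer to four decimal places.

With σ_i denoting the second derivative at x_i, h_i = 2, 2, and Δ_i = (y_(i+1) − y_i)/h_i = -2, 4:
  2·σ_0 + 8·σ_1 + 2·σ_2 = 6(Δ_1 - Δ_0) = 36
Clamped end conditions give two more equations: 2h_0·σ_0 + h_0·σ_1 = 6(Δ_0 - s'(2)) = -30 and h_1·σ_1 + 2h_1·σ_2 = 6(s'(6) - Δ_1) = 0.
Forward elimination and back-substitution give σ_0 = -47/4, σ_1 = 17/2, σ_2 = -17/4.

8.5000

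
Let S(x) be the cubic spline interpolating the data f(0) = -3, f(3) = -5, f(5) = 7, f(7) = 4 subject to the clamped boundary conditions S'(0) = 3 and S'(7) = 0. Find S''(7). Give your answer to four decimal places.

Write M_i for S''(x_i). With h_i = 3, 2, 2 and divided differences Δ_i = -2/3, 6, -3/2, the continuity of S' gives the tridiagonal system
  3·M_0 + 10·M_1 + 2·M_2 = 6(Δ_1 - Δ_0) = 40
  2·M_1 + 8·M_2 + 2·M_3 = 6(Δ_2 - Δ_1) = -45
Clamped end conditions give two more equations: 2h_0·M_0 + h_0·M_1 = 6(Δ_0 - S'(0)) = -22 and h_2·M_2 + 2h_2·M_3 = 6(S'(7) - Δ_2) = 9.
Solving: M_0 = -863/111, M_1 = 304/37, M_2 = -697/74, M_3 = 515/74.

6.9595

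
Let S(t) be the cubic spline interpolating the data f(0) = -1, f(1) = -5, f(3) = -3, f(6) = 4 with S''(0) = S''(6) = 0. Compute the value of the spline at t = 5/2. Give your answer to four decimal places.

-4.2455

Put M_i = S'' at the i-th knot. Here h = (1, 2, 3) and Δ = (-4, 1, 7/3), so the interior equations h_(i-1)·M_(i-1) + 2(h_(i-1)+h_i)·M_i + h_i·M_(i+1) = 6(Δ_i − Δ_(i-1)) read
  1·M_0 + 6·M_1 + 2·M_2 = 6(Δ_1 - Δ_0) = 30
  2·M_1 + 10·M_2 + 3·M_3 = 6(Δ_2 - Δ_1) = 8
Natural end conditions: M_0 = M_3 = 0.
Solving the tridiagonal system: M_0 = 0, M_1 = 71/14, M_2 = -3/14, M_3 = 0.
On [1, 3], S(t) = -5 - 97/42·(t - 1) + 71/28·(t - 1)² - 37/84·(t - 1)³.
With (t - 1) = 3/2: S(5/2) = -951/224.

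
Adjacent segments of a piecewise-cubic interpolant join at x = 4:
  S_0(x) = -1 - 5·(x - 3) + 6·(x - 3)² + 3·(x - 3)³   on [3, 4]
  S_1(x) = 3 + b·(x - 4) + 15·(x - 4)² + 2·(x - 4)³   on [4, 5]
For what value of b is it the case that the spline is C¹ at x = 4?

16

S_0'(x) = -5 + 12·(x - 3) + 9·(x - 3)², so S_0'(4) = 16. On the right, S_1'(4) = b, so b = 16.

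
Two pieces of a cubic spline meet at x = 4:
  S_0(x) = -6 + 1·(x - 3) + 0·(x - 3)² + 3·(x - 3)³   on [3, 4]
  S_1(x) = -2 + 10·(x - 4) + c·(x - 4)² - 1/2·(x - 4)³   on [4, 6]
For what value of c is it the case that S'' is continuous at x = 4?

9

S_0''(x) = 0 + 18·(x - 3), so S_0''(4) = 18. On the right, S_1''(4) = 2c, so c = 9.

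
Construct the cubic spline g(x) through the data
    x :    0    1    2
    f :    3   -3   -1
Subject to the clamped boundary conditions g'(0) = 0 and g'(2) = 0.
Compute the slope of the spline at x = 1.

With M_i denoting the second derivative at x_i, h_i = 1, 1, and Δ_i = (y_(i+1) − y_i)/h_i = -6, 2:
  1·M_0 + 4·M_1 + 1·M_2 = 6(Δ_1 - Δ_0) = 48
Clamped end conditions give two more equations: 2h_0·M_0 + h_0·M_1 = 6(Δ_0 - g'(0)) = -36 and h_1·M_1 + 2h_1·M_2 = 6(g'(2) - Δ_1) = -12.
Solving the tridiagonal system: M_0 = -30, M_1 = 24, M_2 = -18.
On [1, 2], g'(x) = b_1 + 2c_1·(x - 1) + 3d_1·(x - 1)² with b_1 = Δ_1 - h_1(2M_1 + M_2)/6 = -3, c_1 = M_1/2 = 12, d_1 = (M_2 - M_1)/(6h_1) = -7. So g'(1) = -3.

-3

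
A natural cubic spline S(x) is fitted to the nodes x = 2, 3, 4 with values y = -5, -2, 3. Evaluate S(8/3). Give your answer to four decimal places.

-3.1852

Write m_i for S''(x_i). With h_i = 1, 1 and divided differences Δ_i = 3, 5, the continuity of S' gives the tridiagonal system
  1·m_0 + 4·m_1 + 1·m_2 = 6(Δ_1 - Δ_0) = 12
Natural end conditions: m_0 = m_2 = 0.
Hence m_0 = 0, m_1 = 3, m_2 = 0.
On [2, 3], S(x) = -5 + 5/2·(x - 2) + 0·(x - 2)² + 1/2·(x - 2)³.
With (x - 2) = 2/3: S(8/3) = -86/27.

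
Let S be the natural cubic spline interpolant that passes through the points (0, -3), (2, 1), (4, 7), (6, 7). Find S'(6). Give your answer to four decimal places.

Let M_i = S''(x_i). Step sizes h_i = 2, 2, 2; slopes of the chords Δ_i = (y_(i+1) - y_i)/h_i = 2, 3, 0.
  2·M_0 + 8·M_1 + 2·M_2 = 6(Δ_1 - Δ_0) = 6
  2·M_1 + 8·M_2 + 2·M_3 = 6(Δ_2 - Δ_1) = -18
Natural end conditions: M_0 = M_3 = 0.
Forward elimination and back-substitution give M_0 = 0, M_1 = 7/5, M_2 = -13/5, M_3 = 0.
On [4, 6], S'(t) = b_2 + 2c_2·(t - 4) + 3d_2·(t - 4)² with b_2 = Δ_2 - h_2(2M_2 + M_3)/6 = 26/15, c_2 = M_2/2 = -13/10, d_2 = (M_3 - M_2)/(6h_2) = 13/60. So S'(6) = -13/15.

-0.8667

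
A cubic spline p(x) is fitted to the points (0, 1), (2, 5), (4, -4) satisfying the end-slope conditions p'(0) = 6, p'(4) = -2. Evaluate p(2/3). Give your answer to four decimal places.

Let M_i = p''(x_i). Step sizes h_i = 2, 2; slopes of the chords Δ_i = (y_(i+1) - y_i)/h_i = 2, -9/2.
  2·M_0 + 8·M_1 + 2·M_2 = 6(Δ_1 - Δ_0) = -39
Clamped end conditions give two more equations: 2h_0·M_0 + h_0·M_1 = 6(Δ_0 - p'(0)) = -24 and h_1·M_1 + 2h_1·M_2 = 6(p'(4) - Δ_1) = 15.
Solving the tridiagonal system: M_0 = -25/8, M_1 = -23/4, M_2 = 53/8.
On [0, 2], p(x) = 1 + 6·x - 25/16·x² - 7/32·x³.
With x = 2/3: p(2/3) = 229/54.

4.2407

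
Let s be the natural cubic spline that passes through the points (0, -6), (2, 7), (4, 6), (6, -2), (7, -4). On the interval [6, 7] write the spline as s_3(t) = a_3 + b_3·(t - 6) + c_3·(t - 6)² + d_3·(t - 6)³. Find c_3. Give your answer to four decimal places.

Put M_i = s'' at the i-th knot. Here h = (2, 2, 2, 1) and Δ = (13/2, -1/2, -4, -2), so the interior equations h_(i-1)·M_(i-1) + 2(h_(i-1)+h_i)·M_i + h_i·M_(i+1) = 6(Δ_i − Δ_(i-1)) read
  2·M_0 + 8·M_1 + 2·M_2 = 6(Δ_1 - Δ_0) = -42
  2·M_1 + 8·M_2 + 2·M_3 = 6(Δ_2 - Δ_1) = -21
  2·M_2 + 6·M_3 + 1·M_4 = 6(Δ_3 - Δ_2) = 12
Natural end conditions: M_0 = M_4 = 0.
Forward elimination and back-substitution give M_0 = 0, M_1 = -387/82, M_2 = -87/41, M_3 = 111/41, M_4 = 0.
On [6, 7], with s_3(t) = a_3 + b_3·(t - 6) + c_3·(t - 6)² + d_3·(t - 6)³: c_3 = M_3/2 = 111/82, d_3 = (M_4 - M_3)/(6h_3) = -37/82, b_3 = Δ_3 - h_3(2M_3 + M_4)/6 = -119/41.

1.3537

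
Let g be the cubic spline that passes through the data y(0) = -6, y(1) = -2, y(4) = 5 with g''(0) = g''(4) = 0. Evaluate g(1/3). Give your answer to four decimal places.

With σ_i denoting the second derivative at x_i, h_i = 1, 3, and Δ_i = (y_(i+1) − y_i)/h_i = 4, 7/3:
  1·σ_0 + 8·σ_1 + 3·σ_2 = 6(Δ_1 - Δ_0) = -10
Natural end conditions: σ_0 = σ_2 = 0.
Solving: σ_0 = 0, σ_1 = -5/4, σ_2 = 0.
On [0, 1], g(x) = -6 + 101/24·x + 0·x² - 5/24·x³.
With x = 1/3: g(1/3) = -373/81.

-4.6049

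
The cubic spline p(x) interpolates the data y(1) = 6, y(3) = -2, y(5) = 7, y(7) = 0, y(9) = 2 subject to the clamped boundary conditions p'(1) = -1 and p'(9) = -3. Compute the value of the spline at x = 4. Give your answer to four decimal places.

2.3438

Put M_i = p'' at the i-th knot. Here h = (2, 2, 2, 2) and Δ = (-4, 9/2, -7/2, 1), so the interior equations h_(i-1)·M_(i-1) + 2(h_(i-1)+h_i)·M_i + h_i·M_(i+1) = 6(Δ_i − Δ_(i-1)) read
  2·M_0 + 8·M_1 + 2·M_2 = 6(Δ_1 - Δ_0) = 51
  2·M_1 + 8·M_2 + 2·M_3 = 6(Δ_2 - Δ_1) = -48
  2·M_2 + 8·M_3 + 2·M_4 = 6(Δ_3 - Δ_2) = 27
Clamped end conditions give two more equations: 2h_0·M_0 + h_0·M_1 = 6(Δ_0 - p'(1)) = -18 and h_3·M_3 + 2h_3·M_4 = 6(p'(9) - Δ_3) = -24.
Solving: M_0 = -83/8, M_1 = 47/4, M_2 = -89/8, M_3 = 35/4, M_4 = -83/8.
On [3, 5], p(x) = -2 + 3/8·(x - 3) + 47/8·(x - 3)² - 61/32·(x - 3)³.
With (x - 3) = 1: p(4) = 75/32.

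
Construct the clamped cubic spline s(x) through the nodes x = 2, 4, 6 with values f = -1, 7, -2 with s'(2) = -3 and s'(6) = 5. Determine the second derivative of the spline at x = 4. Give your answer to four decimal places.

Let m_i = s''(x_i). Step sizes h_i = 2, 2; slopes of the chords Δ_i = (y_(i+1) - y_i)/h_i = 4, -9/2.
  2·m_0 + 8·m_1 + 2·m_2 = 6(Δ_1 - Δ_0) = -51
Clamped end conditions give two more equations: 2h_0·m_0 + h_0·m_1 = 6(Δ_0 - s'(2)) = 42 and h_1·m_1 + 2h_1·m_2 = 6(s'(6) - Δ_1) = 57.
Solving the tridiagonal system: m_0 = 151/8, m_1 = -67/4, m_2 = 181/8.

-16.7500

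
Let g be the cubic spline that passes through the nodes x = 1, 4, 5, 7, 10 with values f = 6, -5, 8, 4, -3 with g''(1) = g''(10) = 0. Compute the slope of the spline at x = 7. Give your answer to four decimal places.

Put σ_i = g'' at the i-th knot. Here h = (3, 1, 2, 3) and Δ = (-11/3, 13, -2, -7/3), so the interior equations h_(i-1)·σ_(i-1) + 2(h_(i-1)+h_i)·σ_i + h_i·σ_(i+1) = 6(Δ_i − Δ_(i-1)) read
  3·σ_0 + 8·σ_1 + 1·σ_2 = 6(Δ_1 - Δ_0) = 100
  1·σ_1 + 6·σ_2 + 2·σ_3 = 6(Δ_2 - Δ_1) = -90
  2·σ_2 + 10·σ_3 + 3·σ_4 = 6(Δ_3 - Δ_2) = -2
Natural end conditions: σ_0 = σ_4 = 0.
Solving the tridiagonal system: σ_0 = 0, σ_1 = 3248/219, σ_2 = -4084/219, σ_3 = 773/219, σ_4 = 0.
On [7, 10], g'(x) = b_3 + 2c_3·(x - 7) + 3d_3·(x - 7)² with b_3 = Δ_3 - h_3(2σ_3 + σ_4)/6 = -428/73, c_3 = σ_3/2 = 773/438, d_3 = (σ_4 - σ_3)/(6h_3) = -773/3942. So g'(7) = -428/73.

-5.8630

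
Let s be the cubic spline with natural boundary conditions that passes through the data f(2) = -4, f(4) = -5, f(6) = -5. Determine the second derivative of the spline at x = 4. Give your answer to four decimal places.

0.3750

With M_i denoting the second derivative at x_i, h_i = 2, 2, and Δ_i = (y_(i+1) − y_i)/h_i = -1/2, 0:
  2·M_0 + 8·M_1 + 2·M_2 = 6(Δ_1 - Δ_0) = 3
Natural end conditions: M_0 = M_2 = 0.
Solving the tridiagonal system: M_0 = 0, M_1 = 3/8, M_2 = 0.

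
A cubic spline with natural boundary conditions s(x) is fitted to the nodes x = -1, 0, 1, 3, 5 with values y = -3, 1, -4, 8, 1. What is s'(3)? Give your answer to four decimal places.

4.2262

Write M_i for s''(x_i). With h_i = 1, 1, 2, 2 and divided differences Δ_i = 4, -5, 6, -7/2, the continuity of s' gives the tridiagonal system
  1·M_0 + 4·M_1 + 1·M_2 = 6(Δ_1 - Δ_0) = -54
  1·M_1 + 6·M_2 + 2·M_3 = 6(Δ_2 - Δ_1) = 66
  2·M_2 + 8·M_3 + 2·M_4 = 6(Δ_3 - Δ_2) = -57
Natural end conditions: M_0 = M_4 = 0.
Hence M_0 = 0, M_1 = -503/28, M_2 = 125/7, M_3 = -649/56, M_4 = 0.
On [3, 5], s'(x) = b_3 + 2c_3·(x - 3) + 3d_3·(x - 3)² with b_3 = Δ_3 - h_3(2M_3 + M_4)/6 = 355/84, c_3 = M_3/2 = -649/112, d_3 = (M_4 - M_3)/(6h_3) = 649/672. So s'(3) = 355/84.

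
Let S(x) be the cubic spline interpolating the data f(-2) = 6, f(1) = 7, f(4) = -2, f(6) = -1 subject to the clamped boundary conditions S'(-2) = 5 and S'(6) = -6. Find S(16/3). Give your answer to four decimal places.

0.6901

With M_i denoting the second derivative at x_i, h_i = 3, 3, 2, and Δ_i = (y_(i+1) − y_i)/h_i = 1/3, -3, 1/2:
  3·M_0 + 12·M_1 + 3·M_2 = 6(Δ_1 - Δ_0) = -20
  3·M_1 + 10·M_2 + 2·M_3 = 6(Δ_2 - Δ_1) = 21
Clamped end conditions give two more equations: 2h_0·M_0 + h_0·M_1 = 6(Δ_0 - S'(-2)) = -28 and h_2·M_2 + 2h_2·M_3 = 6(S'(6) - Δ_2) = -39.
Forward elimination and back-substitution give M_0 = -415/114, M_1 = -39/19, M_2 = 197/38, M_3 = -469/38.
On [4, 6], S(x) = -2 + 22/19·(x - 4) + 197/76·(x - 4)² - 111/76·(x - 4)³.
With (x - 4) = 4/3: S(16/3) = 118/171.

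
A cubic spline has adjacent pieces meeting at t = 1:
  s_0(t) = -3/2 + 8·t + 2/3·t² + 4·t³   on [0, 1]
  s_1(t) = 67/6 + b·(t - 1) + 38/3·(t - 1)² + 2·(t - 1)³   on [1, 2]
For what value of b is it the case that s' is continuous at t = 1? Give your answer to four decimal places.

s_0'(t) = 8 + 4/3·t + 12·t², so s_0'(1) = 64/3. On the right, s_1'(1) = b, so b = 64/3.

21.3333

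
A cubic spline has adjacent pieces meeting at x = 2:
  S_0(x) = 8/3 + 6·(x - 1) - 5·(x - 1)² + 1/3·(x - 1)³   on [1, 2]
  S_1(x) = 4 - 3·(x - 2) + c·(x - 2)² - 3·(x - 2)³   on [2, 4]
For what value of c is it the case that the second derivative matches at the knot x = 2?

-4

S_0''(x) = -10 + 2·(x - 1), so S_0''(2) = -8. On the right, S_1''(2) = 2c, so c = -4.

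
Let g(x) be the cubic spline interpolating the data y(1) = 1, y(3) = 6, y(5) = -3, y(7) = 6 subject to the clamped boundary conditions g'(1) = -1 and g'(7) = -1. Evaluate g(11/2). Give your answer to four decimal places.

Let σ_i = g''(x_i). Step sizes h_i = 2, 2, 2; slopes of the chords Δ_i = (y_(i+1) - y_i)/h_i = 5/2, -9/2, 9/2.
  2·σ_0 + 8·σ_1 + 2·σ_2 = 6(Δ_1 - Δ_0) = -42
  2·σ_1 + 8·σ_2 + 2·σ_3 = 6(Δ_2 - Δ_1) = 54
Clamped end conditions give two more equations: 2h_0·σ_0 + h_0·σ_1 = 6(Δ_0 - g'(1)) = 21 and h_2·σ_2 + 2h_2·σ_3 = 6(g'(7) - Δ_2) = -33.
Solving the tridiagonal system: σ_0 = 109/10, σ_1 = -113/10, σ_2 = 133/10, σ_3 = -149/10.
On [5, 7], g(x) = -3 + 3/5·(x - 5) + 133/20·(x - 5)² - 47/20·(x - 5)³.
With (x - 5) = 1/2: g(11/2) = -213/160.

-1.3313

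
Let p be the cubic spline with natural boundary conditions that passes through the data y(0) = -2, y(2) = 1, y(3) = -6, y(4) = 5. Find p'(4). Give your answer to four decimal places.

16.0652

Put m_i = p'' at the i-th knot. Here h = (2, 1, 1) and Δ = (3/2, -7, 11), so the interior equations h_(i-1)·m_(i-1) + 2(h_(i-1)+h_i)·m_i + h_i·m_(i+1) = 6(Δ_i − Δ_(i-1)) read
  2·m_0 + 6·m_1 + 1·m_2 = 6(Δ_1 - Δ_0) = -51
  1·m_1 + 4·m_2 + 1·m_3 = 6(Δ_2 - Δ_1) = 108
Natural end conditions: m_0 = m_3 = 0.
Solving: m_0 = 0, m_1 = -312/23, m_2 = 699/23, m_3 = 0.
On [3, 4], p'(x) = b_2 + 2c_2·(x - 3) + 3d_2·(x - 3)² with b_2 = Δ_2 - h_2(2m_2 + m_3)/6 = 20/23, c_2 = m_2/2 = 699/46, d_2 = (m_3 - m_2)/(6h_2) = -233/46. So p'(4) = 739/46.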